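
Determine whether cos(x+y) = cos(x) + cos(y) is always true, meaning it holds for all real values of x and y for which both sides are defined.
No, this is NOT an identity.

Claim: cos(x+y) = cos(x) + cos(y).
Test a specific point where both sides are defined: x = π, y = π.
LHS = cos(x+y) ≈ 1.0000
RHS = cos(x) + cos(y) ≈ -2.0000
Since 1.0000 ≠ -2.0000, the equation fails at this point, so it cannot hold for all real values of x and y for which both sides are defined.
The correct expansion is cos(x+y) = cos(x)cos(y) - sin(x)sin(y); cosine is not additive.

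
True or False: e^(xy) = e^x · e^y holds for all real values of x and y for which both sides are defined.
False.

Claim: e^(xy) = e^x · e^y.
Test a specific point where both sides are defined: x = 1, y = 5.
LHS = e^(xy) ≈ 148.4132
RHS = e^x · e^y ≈ 403.4288
Since 148.4132 ≠ 403.4288, the equation fails at this point, so it cannot hold for all real values of x and y for which both sides are defined.
e^x · e^y = e^(x+y), not e^(xy).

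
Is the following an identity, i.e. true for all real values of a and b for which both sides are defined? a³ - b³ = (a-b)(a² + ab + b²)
Claim: a³ - b³ = (a-b)(a² + ab + b²).
Reasoning: Expand the right side: (a-b)(a² + ab + b²) = a³ + a²b + ab² - a²b - ab² - b³ = a³ - b³ (the middle terms cancel in pairs).
So the two sides agree for all real values of a and b for which both sides are defined.

Conclusion: Yes, this is an identity.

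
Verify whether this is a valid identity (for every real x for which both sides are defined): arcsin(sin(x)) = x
No, this is NOT an identity.

Claim: arcsin(sin(x)) = x.
Test a specific point where both sides are defined: x = 3π/4.
LHS = arcsin(sin(x)) ≈ 0.7854
RHS = x ≈ 2.3562
Since 0.7854 ≠ 2.3562, the equation fails at this point, so it cannot hold for every real x for which both sides are defined.
arcsin only returns values in [-π/2, π/2], so arcsin(sin(x)) = x holds only for x in that interval, not for all real x.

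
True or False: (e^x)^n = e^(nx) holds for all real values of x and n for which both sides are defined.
Claim: (e^x)^n = e^(nx).
Reasoning: e^x is a positive real number, and for a positive base B and real exponent n, B^n = e^(n·ln B). With B = e^x, ln B = x, so (e^x)^n = e^(n·x).
So the two sides agree for all real values of x and n for which both sides are defined.

Conclusion: True.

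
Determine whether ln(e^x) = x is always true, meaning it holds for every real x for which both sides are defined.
Claim: ln(e^x) = x.
Reasoning: ln is the inverse of the exponential: ln(e^x) asks for the exponent p with e^p = e^x, and since e^p is one-to-one that exponent is p = x.
So the two sides agree for every real x for which both sides are defined.

Conclusion: Yes, this is an identity.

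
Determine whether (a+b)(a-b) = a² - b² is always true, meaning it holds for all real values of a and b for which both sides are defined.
Claim: (a+b)(a-b) = a² - b².
Reasoning: Expand: (a+b)(a-b) = a² - ab + ba - b² = a² - b² (the cross terms cancel).
So the two sides agree for all real values of a and b for which both sides are defined.

Conclusion: Yes, this is an identity.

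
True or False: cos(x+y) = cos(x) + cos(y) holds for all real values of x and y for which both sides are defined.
Claim: cos(x+y) = cos(x) + cos(y).
Test a specific point where both sides are defined: x = -π/6, y = π/4.
LHS = cos(x+y) ≈ 0.9659
RHS = cos(x) + cos(y) ≈ 1.5731
Since 0.9659 ≠ 1.5731, the equation fails at this point, so it cannot hold for all real values of x and y for which both sides are defined.
The correct expansion is cos(x+y) = cos(x)cos(y) - sin(x)sin(y); cosine is not additive.

Conclusion: False.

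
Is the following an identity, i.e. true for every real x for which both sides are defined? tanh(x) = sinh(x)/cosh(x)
Yes, this is an identity.

Claim: tanh(x) = sinh(x)/cosh(x).
Reasoning: tanh(x) is defined as sinh(x)/cosh(x) = (e^x - e^-x)/(e^x + e^-x); cosh(x) ≥ 1 is never zero, so this holds for every real x.
So the two sides agree for every real x for which both sides are defined.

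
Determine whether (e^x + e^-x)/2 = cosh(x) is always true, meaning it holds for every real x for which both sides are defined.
Claim: (e^x + e^-x)/2 = cosh(x).
Reasoning: This is exactly the definition of the hyperbolic cosine: cosh(x) := (e^x + e^-x)/2.
So the two sides agree for every real x for which both sides are defined.

Conclusion: Yes, this is an identity.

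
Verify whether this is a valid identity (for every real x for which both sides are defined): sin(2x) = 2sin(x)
No, this is NOT an identity.

Claim: sin(2x) = 2sin(x).
Test a specific point where both sides are defined: x = π/3.
LHS = sin(2x) ≈ 0.8660
RHS = 2sin(x) ≈ 1.7321
Since 0.8660 ≠ 1.7321, the equation fails at this point, so it cannot hold for every real x for which both sides are defined.
The correct double-angle formula is sin(2x) = 2sin(x)cos(x).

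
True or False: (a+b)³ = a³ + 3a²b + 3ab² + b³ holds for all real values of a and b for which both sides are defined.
Claim: (a+b)³ = a³ + 3a²b + 3ab² + b³.
Reasoning: (a+b)³ = (a+b)(a+b)² = (a+b)(a² + 2ab + b²) = a³ + 2a²b + ab² + a²b + 2ab² + b³ = a³ + 3a²b + 3ab² + b³.
So the two sides agree for all real values of a and b for which both sides are defined.

Conclusion: True.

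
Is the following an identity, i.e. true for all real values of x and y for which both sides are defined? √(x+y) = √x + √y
Claim: √(x+y) = √x + √y.
Test a specific point where both sides are defined: x = 3, y = 1.
LHS = √(x+y) ≈ 2.0000
RHS = √x + √y ≈ 2.7321
Since 2.0000 ≠ 2.7321, the equation fails at this point, so it cannot hold for all real values of x and y for which both sides are defined.
Squaring the right side gives x + 2√(xy) + y, not x + y.

Conclusion: No, this is NOT an identity.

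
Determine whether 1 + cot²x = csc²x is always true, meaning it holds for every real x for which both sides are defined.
Claim: 1 + cot²x = csc²x.
Reasoning: Start from sin²x + cos²x = 1 and divide every term by sin²x (allowed wherever cot x and csc x are defined): 1 + cot²x = 1/sin²x = csc²x.
So the two sides agree for every real x for which both sides are defined.

Conclusion: Yes, this is an identity.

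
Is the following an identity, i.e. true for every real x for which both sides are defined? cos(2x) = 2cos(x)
No, this is NOT an identity.

Claim: cos(2x) = 2cos(x).
Test a specific point where both sides are defined: x = π.
LHS = cos(2x) ≈ 1.0000
RHS = 2cos(x) ≈ -2.0000
Since 1.0000 ≠ -2.0000, the equation fails at this point, so it cannot hold for every real x for which both sides are defined.
The correct double-angle formula is cos(2x) = cos²x - sin²x.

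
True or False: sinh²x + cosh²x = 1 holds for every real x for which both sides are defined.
False.

Claim: sinh²x + cosh²x = 1.
Test a specific point where both sides are defined: x = 4.
LHS = sinh²x + cosh²x ≈ 1490.4792
RHS = 1 ≈ 1.0000
Since 1490.4792 ≠ 1.0000, the equation fails at this point, so it cannot hold for every real x for which both sides are defined.
The correct hyperbolic identity is cosh²x - sinh²x = 1 (a difference); the sum sinh²x + cosh²x equals cosh(2x).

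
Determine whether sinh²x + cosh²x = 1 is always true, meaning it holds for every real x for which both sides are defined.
Claim: sinh²x + cosh²x = 1.
Test a specific point where both sides are defined: x = 4.
LHS = sinh²x + cosh²x ≈ 1490.4792
RHS = 1 ≈ 1.0000
Since 1490.4792 ≠ 1.0000, the equation fails at this point, so it cannot hold for every real x for which both sides are defined.
The correct hyperbolic identity is cosh²x - sinh²x = 1 (a difference); the sum sinh²x + cosh²x equals cosh(2x).

Conclusion: No, this is NOT an identity.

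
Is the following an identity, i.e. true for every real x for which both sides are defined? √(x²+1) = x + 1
Claim: √(x²+1) = x + 1.
Test a specific point where both sides are defined: x = 3.
LHS = √(x²+1) ≈ 3.1623
RHS = x + 1 ≈ 4.0000
Since 3.1623 ≠ 4.0000, the equation fails at this point, so it cannot hold for every real x for which both sides are defined.
(x+1)² = x² + 2x + 1 ≠ x² + 1 unless x = 0.

Conclusion: No, this is NOT an identity.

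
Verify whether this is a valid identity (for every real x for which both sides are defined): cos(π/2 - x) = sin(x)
Claim: cos(π/2 - x) = sin(x).
Reasoning: Use cos(u - v) = cos(u)cos(v) + sin(u)sin(v) with u = π/2, v = x: cos(π/2)cos(x) + sin(π/2)sin(x) = 0·cos(x) + 1·sin(x) = sin(x).
So the two sides agree for every real x for which both sides are defined.

Conclusion: Yes, this is an identity.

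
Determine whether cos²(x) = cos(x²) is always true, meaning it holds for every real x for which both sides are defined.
No, this is NOT an identity.

Claim: cos²(x) = cos(x²).
Test a specific point where both sides are defined: x = π/3.
LHS = cos²(x) ≈ 0.2500
RHS = cos(x²) ≈ 0.4566
Since 0.2500 ≠ 0.4566, the equation fails at this point, so it cannot hold for every real x for which both sides are defined.
cos²(x) means (cos x)², squaring the output; cos(x²) squares the input. These are different functions.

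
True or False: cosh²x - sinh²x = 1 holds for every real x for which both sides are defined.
Claim: cosh²x - sinh²x = 1.
Reasoning: With cosh(x) = (e^x + e^-x)/2 and sinh(x) = (e^x - e^-x)/2: cosh²x = (e^(2x) + 2 + e^(-2x))/4 and sinh²x = (e^(2x) - 2 + e^(-2x))/4. Subtracting leaves 4/4 = 1.
So the two sides agree for every real x for which both sides are defined.

Conclusion: True.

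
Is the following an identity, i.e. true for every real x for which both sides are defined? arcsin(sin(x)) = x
No, this is NOT an identity.

Claim: arcsin(sin(x)) = x.
Test a specific point where both sides are defined: x = 2π/3.
LHS = arcsin(sin(x)) ≈ 1.0472
RHS = x ≈ 2.0944
Since 1.0472 ≠ 2.0944, the equation fails at this point, so it cannot hold for every real x for which both sides are defined.
arcsin only returns values in [-π/2, π/2], so arcsin(sin(x)) = x holds only for x in that interval, not for all real x.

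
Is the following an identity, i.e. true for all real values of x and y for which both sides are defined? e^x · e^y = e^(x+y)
Yes, this is an identity.

Claim: e^x · e^y = e^(x+y).
Reasoning: This is the law of exponents for a common base: multiplying powers adds exponents. E.g. from the series, (Σ x^j/j!)(Σ y^k/k!) = Σ_m (Σ_{j+k=m} x^j y^k/(j!k!)) = Σ_m (x+y)^m/m! by the binomial theorem.
So the two sides agree for all real values of x and y for which both sides are defined.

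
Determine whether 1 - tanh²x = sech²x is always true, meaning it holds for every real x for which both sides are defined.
Claim: 1 - tanh²x = sech²x.
Reasoning: Divide cosh²x - sinh²x = 1 through by cosh²x (never zero): 1 - tanh²x = 1/cosh²x = sech²x.
So the two sides agree for every real x for which both sides are defined.

Conclusion: Yes, this is an identity.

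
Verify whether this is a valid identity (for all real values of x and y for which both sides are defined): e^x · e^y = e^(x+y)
Yes, this is an identity.

Claim: e^x · e^y = e^(x+y).
Reasoning: This is the law of exponents for a common base: multiplying powers adds exponents. E.g. from the series, (Σ x^j/j!)(Σ y^k/k!) = Σ_m (Σ_{j+k=m} x^j y^k/(j!k!)) = Σ_m (x+y)^m/m! by the binomial theorem.
So the two sides agree for all real values of x and y for which both sides are defined.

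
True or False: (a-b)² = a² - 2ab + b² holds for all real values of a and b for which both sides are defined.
Claim: (a-b)² = a² - 2ab + b².
Reasoning: Expand: (a-b)² = (a-b)(a-b) = a·a - a·b - b·a + b·b = a² - 2ab + b².
So the two sides agree for all real values of a and b for which both sides are defined.

Conclusion: True.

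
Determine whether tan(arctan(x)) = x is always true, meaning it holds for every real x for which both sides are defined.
Claim: tan(arctan(x)) = x.
Reasoning: For every real x, arctan(x) is by definition the angle in (-π/2, π/2) whose tangent equals x. Taking the tangent of that angle returns x.
So the two sides agree for every real x for which both sides are defined.

Conclusion: Yes, this is an identity.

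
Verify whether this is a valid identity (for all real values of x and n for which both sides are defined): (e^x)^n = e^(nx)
Claim: (e^x)^n = e^(nx).
Reasoning: e^x is a positive real number, and for a positive base B and real exponent n, B^n = e^(n·ln B). With B = e^x, ln B = x, so (e^x)^n = e^(n·x).
So the two sides agree for all real values of x and n for which both sides are defined.

Conclusion: Yes, this is an identity.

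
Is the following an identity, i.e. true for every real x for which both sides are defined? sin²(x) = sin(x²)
No, this is NOT an identity.

Claim: sin²(x) = sin(x²).
Test a specific point where both sides are defined: x = π.
LHS = sin²(x) ≈ 0.0000
RHS = sin(x²) ≈ -0.4303
Since 0.0000 ≠ -0.4303, the equation fails at this point, so it cannot hold for every real x for which both sides are defined.
sin²(x) means (sin x)², squaring the output; sin(x²) squares the input. These are different functions.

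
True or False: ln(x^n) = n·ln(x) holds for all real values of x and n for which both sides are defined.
True.

Claim: ln(x^n) = n·ln(x).
Reasoning: The right side requires x > 0. For x > 0, x^n = (e^(ln x))^n = e^(n·ln x), so taking ln of both sides gives ln(x^n) = n·ln(x).
So the two sides agree for all real values of x and n for which both sides are defined.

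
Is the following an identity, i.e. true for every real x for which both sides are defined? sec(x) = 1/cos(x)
Yes, this is an identity.

Claim: sec(x) = 1/cos(x).
Reasoning: sec(x) is by definition the reciprocal of cos(x), wherever cos(x) ≠ 0.
So the two sides agree for every real x for which both sides are defined.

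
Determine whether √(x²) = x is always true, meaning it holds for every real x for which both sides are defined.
Claim: √(x²) = x.
Test a specific point where both sides are defined: x = -2.
LHS = √(x²) ≈ 2.0000
RHS = x ≈ -2.0000
Since 2.0000 ≠ -2.0000, the equation fails at this point, so it cannot hold for every real x for which both sides are defined.
√(x²) = |x|, which differs from x whenever x < 0 (both sides are defined for every real x).

Conclusion: No, this is NOT an identity.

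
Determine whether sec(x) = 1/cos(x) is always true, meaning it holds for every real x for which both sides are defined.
Yes, this is an identity.

Claim: sec(x) = 1/cos(x).
Reasoning: sec(x) is by definition the reciprocal of cos(x), wherever cos(x) ≠ 0.
So the two sides agree for every real x for which both sides are defined.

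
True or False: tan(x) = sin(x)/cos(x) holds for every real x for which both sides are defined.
Claim: tan(x) = sin(x)/cos(x).
Reasoning: For an angle x whose terminal point on the unit circle is (cos x, sin x), tan(x) is defined as the ratio (second coordinate)/(first coordinate) = sin(x)/cos(x), wherever cos(x) ≠ 0.
So the two sides agree for every real x for which both sides are defined.

Conclusion: True.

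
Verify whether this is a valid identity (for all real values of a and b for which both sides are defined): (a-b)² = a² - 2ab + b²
Yes, this is an identity.

Claim: (a-b)² = a² - 2ab + b².
Reasoning: Expand: (a-b)² = (a-b)(a-b) = a·a - a·b - b·a + b·b = a² - 2ab + b².
So the two sides agree for all real values of a and b for which both sides are defined.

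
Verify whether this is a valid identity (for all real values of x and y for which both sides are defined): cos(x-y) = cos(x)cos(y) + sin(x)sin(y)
Claim: cos(x-y) = cos(x)cos(y) + sin(x)sin(y).
Reasoning: Replace y by -y in cos(x+y) = cos(x)cos(y) - sin(x)sin(y) and use cos(-y) = cos(y), sin(-y) = -sin(y): cos(x-y) = cos(x)cos(y) + sin(x)sin(y).
So the two sides agree for all real values of x and y for which both sides are defined.

Conclusion: Yes, this is an identity.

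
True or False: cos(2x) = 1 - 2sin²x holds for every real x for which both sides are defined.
True.

Claim: cos(2x) = 1 - 2sin²x.
Reasoning: cos(2x) = cos²x - sin²x. Replace cos²x by 1 - sin²x: (1 - sin²x) - sin²x = 1 - 2sin²x.
So the two sides agree for every real x for which both sides are defined.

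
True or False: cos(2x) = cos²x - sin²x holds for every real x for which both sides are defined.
True.

Claim: cos(2x) = cos²x - sin²x.
Reasoning: Put y = x in the addition formula cos(x+y) = cos(x)cos(y) - sin(x)sin(y): cos(2x) = cos²x - sin²x.
So the two sides agree for every real x for which both sides are defined.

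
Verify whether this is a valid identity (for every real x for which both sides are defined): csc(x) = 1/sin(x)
Claim: csc(x) = 1/sin(x).
Reasoning: csc(x) is by definition the reciprocal of sin(x), wherever sin(x) ≠ 0.
So the two sides agree for every real x for which both sides are defined.

Conclusion: Yes, this is an identity.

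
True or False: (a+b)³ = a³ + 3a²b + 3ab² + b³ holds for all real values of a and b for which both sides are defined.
True.

Claim: (a+b)³ = a³ + 3a²b + 3ab² + b³.
Reasoning: (a+b)³ = (a+b)(a+b)² = (a+b)(a² + 2ab + b²) = a³ + 2a²b + ab² + a²b + 2ab² + b³ = a³ + 3a²b + 3ab² + b³.
So the two sides agree for all real values of a and b for which both sides are defined.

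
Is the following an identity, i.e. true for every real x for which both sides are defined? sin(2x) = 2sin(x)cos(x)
Claim: sin(2x) = 2sin(x)cos(x).
Reasoning: Put y = x in the addition formula sin(x+y) = sin(x)cos(y) + cos(x)sin(y): sin(2x) = sin(x)cos(x) + cos(x)sin(x) = 2sin(x)cos(x).
So the two sides agree for every real x for which both sides are defined.

Conclusion: Yes, this is an identity.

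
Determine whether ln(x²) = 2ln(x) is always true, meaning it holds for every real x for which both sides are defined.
Claim: ln(x²) = 2ln(x).
Reasoning: The right side requires x > 0. For x > 0, x² = (e^(ln x))² = e^(2ln x), so ln(x²) = 2ln(x). (For x < 0 the right side is undefined, so those values are outside the claim.)
So the two sides agree for every real x for which both sides are defined.

Conclusion: Yes, this is an identity.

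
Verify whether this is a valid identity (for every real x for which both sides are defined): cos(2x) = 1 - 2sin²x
Claim: cos(2x) = 1 - 2sin²x.
Reasoning: cos(2x) = cos²x - sin²x. Replace cos²x by 1 - sin²x: (1 - sin²x) - sin²x = 1 - 2sin²x.
So the two sides agree for every real x for which both sides are defined.

Conclusion: Yes, this is an identity.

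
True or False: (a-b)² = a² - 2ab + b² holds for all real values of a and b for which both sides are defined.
Claim: (a-b)² = a² - 2ab + b².
Reasoning: Expand: (a-b)² = (a-b)(a-b) = a·a - a·b - b·a + b·b = a² - 2ab + b².
So the two sides agree for all real values of a and b for which both sides are defined.

Conclusion: True.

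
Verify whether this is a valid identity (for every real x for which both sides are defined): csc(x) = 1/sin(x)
Yes, this is an identity.

Claim: csc(x) = 1/sin(x).
Reasoning: csc(x) is by definition the reciprocal of sin(x), wherever sin(x) ≠ 0.
So the two sides agree for every real x for which both sides are defined.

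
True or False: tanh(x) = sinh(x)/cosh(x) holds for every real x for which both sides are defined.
True.

Claim: tanh(x) = sinh(x)/cosh(x).
Reasoning: tanh(x) is defined as sinh(x)/cosh(x) = (e^x - e^-x)/(e^x + e^-x); cosh(x) ≥ 1 is never zero, so this holds for every real x.
So the two sides agree for every real x for which both sides are defined.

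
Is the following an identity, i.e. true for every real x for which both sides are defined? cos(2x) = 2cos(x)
No, this is NOT an identity.

Claim: cos(2x) = 2cos(x).
Test a specific point where both sides are defined: x = π/6.
LHS = cos(2x) ≈ 0.5000
RHS = 2cos(x) ≈ 1.7321
Since 0.5000 ≠ 1.7321, the equation fails at this point, so it cannot hold for every real x for which both sides are defined.
The correct double-angle formula is cos(2x) = cos²x - sin²x.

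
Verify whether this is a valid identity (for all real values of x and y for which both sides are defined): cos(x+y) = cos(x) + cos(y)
Claim: cos(x+y) = cos(x) + cos(y).
Test a specific point where both sides are defined: x = -π/4, y = -π/4.
LHS = cos(x+y) ≈ 0.0000
RHS = cos(x) + cos(y) ≈ 1.4142
Since 0.0000 ≠ 1.4142, the equation fails at this point, so it cannot hold for all real values of x and y for which both sides are defined.
The correct expansion is cos(x+y) = cos(x)cos(y) - sin(x)sin(y); cosine is not additive.

Conclusion: No, this is NOT an identity.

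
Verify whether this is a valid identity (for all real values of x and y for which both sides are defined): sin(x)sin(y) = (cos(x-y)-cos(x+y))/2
Claim: sin(x)sin(y) = (cos(x-y)-cos(x+y))/2.
Reasoning: cos(x-y) = cos(x)cos(y) + sin(x)sin(y) and cos(x+y) = cos(x)cos(y) - sin(x)sin(y). Subtracting, cos(x-y) - cos(x+y) = 2sin(x)sin(y); divide by 2.
So the two sides agree for all real values of x and y for which both sides are defined.

Conclusion: Yes, this is an identity.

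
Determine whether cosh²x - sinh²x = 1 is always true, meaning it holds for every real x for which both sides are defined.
Yes, this is an identity.

Claim: cosh²x - sinh²x = 1.
Reasoning: With cosh(x) = (e^x + e^-x)/2 and sinh(x) = (e^x - e^-x)/2: cosh²x = (e^(2x) + 2 + e^(-2x))/4 and sinh²x = (e^(2x) - 2 + e^(-2x))/4. Subtracting leaves 4/4 = 1.
So the two sides agree for every real x for which both sides are defined.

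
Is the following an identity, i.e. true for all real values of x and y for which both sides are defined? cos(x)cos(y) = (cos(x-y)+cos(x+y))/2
Yes, this is an identity.

Claim: cos(x)cos(y) = (cos(x-y)+cos(x+y))/2.
Reasoning: cos(x-y) = cos(x)cos(y) + sin(x)sin(y) and cos(x+y) = cos(x)cos(y) - sin(x)sin(y). Adding, cos(x-y) + cos(x+y) = 2cos(x)cos(y); divide by 2.
So the two sides agree for all real values of x and y for which both sides are defined.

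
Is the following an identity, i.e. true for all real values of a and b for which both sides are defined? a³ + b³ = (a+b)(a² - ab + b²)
Yes, this is an identity.

Claim: a³ + b³ = (a+b)(a² - ab + b²).
Reasoning: Expand the right side: (a+b)(a² - ab + b²) = a³ - a²b + ab² + a²b - ab² + b³ = a³ + b³ (the middle terms cancel in pairs).
So the two sides agree for all real values of a and b for which both sides are defined.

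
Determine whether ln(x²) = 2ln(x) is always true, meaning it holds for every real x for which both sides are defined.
Claim: ln(x²) = 2ln(x).
Reasoning: The right side requires x > 0. For x > 0, x² = (e^(ln x))² = e^(2ln x), so ln(x²) = 2ln(x). (For x < 0 the right side is undefined, so those values are outside the claim.)
So the two sides agree for every real x for which both sides are defined.

Conclusion: Yes, this is an identity.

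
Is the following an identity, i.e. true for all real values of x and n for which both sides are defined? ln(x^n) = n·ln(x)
Yes, this is an identity.

Claim: ln(x^n) = n·ln(x).
Reasoning: The right side requires x > 0. For x > 0, x^n = (e^(ln x))^n = e^(n·ln x), so taking ln of both sides gives ln(x^n) = n·ln(x).
So the two sides agree for all real values of x and n for which both sides are defined.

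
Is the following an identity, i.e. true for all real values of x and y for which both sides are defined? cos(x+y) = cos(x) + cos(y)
Claim: cos(x+y) = cos(x) + cos(y).
Test a specific point where both sides are defined: x = 3π/4, y = -π/2.
LHS = cos(x+y) ≈ 0.7071
RHS = cos(x) + cos(y) ≈ -0.7071
Since 0.7071 ≠ -0.7071, the equation fails at this point, so it cannot hold for all real values of x and y for which both sides are defined.
The correct expansion is cos(x+y) = cos(x)cos(y) - sin(x)sin(y); cosine is not additive.

Conclusion: No, this is NOT an identity.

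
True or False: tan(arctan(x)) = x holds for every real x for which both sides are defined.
True.

Claim: tan(arctan(x)) = x.
Reasoning: For every real x, arctan(x) is by definition the angle in (-π/2, π/2) whose tangent equals x. Taking the tangent of that angle returns x.
So the two sides agree for every real x for which both sides are defined.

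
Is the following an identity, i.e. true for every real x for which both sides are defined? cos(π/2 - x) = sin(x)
Claim: cos(π/2 - x) = sin(x).
Reasoning: Use cos(u - v) = cos(u)cos(v) + sin(u)sin(v) with u = π/2, v = x: cos(π/2)cos(x) + sin(π/2)sin(x) = 0·cos(x) + 1·sin(x) = sin(x).
So the two sides agree for every real x for which both sides are defined.

Conclusion: Yes, this is an identity.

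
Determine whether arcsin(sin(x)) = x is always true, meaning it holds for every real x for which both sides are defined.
No, this is NOT an identity.

Claim: arcsin(sin(x)) = x.
Test a specific point where both sides are defined: x = 3π/4.
LHS = arcsin(sin(x)) ≈ 0.7854
RHS = x ≈ 2.3562
Since 0.7854 ≠ 2.3562, the equation fails at this point, so it cannot hold for every real x for which both sides are defined.
arcsin only returns values in [-π/2, π/2], so arcsin(sin(x)) = x holds only for x in that interval, not for all real x.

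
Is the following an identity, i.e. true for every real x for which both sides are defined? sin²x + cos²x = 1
Claim: sin²x + cos²x = 1.
Reasoning: The point (cos x, sin x) lies on the unit circle X² + Y² = 1, so cos²x + sin²x = 1 for every real x.
So the two sides agree for every real x for which both sides are defined.

Conclusion: Yes, this is an identity.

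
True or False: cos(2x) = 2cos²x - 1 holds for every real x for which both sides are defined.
True.

Claim: cos(2x) = 2cos²x - 1.
Reasoning: cos(2x) = cos²x - sin²x. Replace sin²x by 1 - cos²x: cos²x - (1 - cos²x) = 2cos²x - 1.
So the two sides agree for every real x for which both sides are defined.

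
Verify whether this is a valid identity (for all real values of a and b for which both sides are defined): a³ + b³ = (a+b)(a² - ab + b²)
Yes, this is an identity.

Claim: a³ + b³ = (a+b)(a² - ab + b²).
Reasoning: Expand the right side: (a+b)(a² - ab + b²) = a³ - a²b + ab² + a²b - ab² + b³ = a³ + b³ (the middle terms cancel in pairs).
So the two sides agree for all real values of a and b for which both sides are defined.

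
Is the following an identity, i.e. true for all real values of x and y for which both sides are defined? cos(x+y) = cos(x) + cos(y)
Claim: cos(x+y) = cos(x) + cos(y).
Test a specific point where both sides are defined: x = π, y = 2π/3.
LHS = cos(x+y) ≈ 0.5000
RHS = cos(x) + cos(y) ≈ -1.5000
Since 0.5000 ≠ -1.5000, the equation fails at this point, so it cannot hold for all real values of x and y for which both sides are defined.
The correct expansion is cos(x+y) = cos(x)cos(y) - sin(x)sin(y); cosine is not additive.

Conclusion: No, this is NOT an identity.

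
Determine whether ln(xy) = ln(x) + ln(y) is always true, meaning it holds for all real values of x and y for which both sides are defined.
Yes, this is an identity.

Claim: ln(xy) = ln(x) + ln(y).
Reasoning: Both sides are simultaneously defined only when x, y > 0. Write x = e^p, y = e^q (p = ln x, q = ln y). Then xy = e^p · e^q = e^(p+q), so ln(xy) = p + q = ln(x) + ln(y).
So the two sides agree for all real values of x and y for which both sides are defined.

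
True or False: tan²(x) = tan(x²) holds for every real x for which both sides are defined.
False.

Claim: tan²(x) = tan(x²).
Test a specific point where both sides are defined: x = π/6.
LHS = tan²(x) ≈ 0.3333
RHS = tan(x²) ≈ 0.2812
Since 0.3333 ≠ 0.2812, the equation fails at this point, so it cannot hold for every real x for which both sides are defined.
tan²(x) means (tan x)², squaring the output; tan(x²) squares the input. These are different functions.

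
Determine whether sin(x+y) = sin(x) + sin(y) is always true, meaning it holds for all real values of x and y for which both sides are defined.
No, this is NOT an identity.

Claim: sin(x+y) = sin(x) + sin(y).
Test a specific point where both sides are defined: x = -π/6, y = -π/4.
LHS = sin(x+y) ≈ -0.9659
RHS = sin(x) + sin(y) ≈ -1.2071
Since -0.9659 ≠ -1.2071, the equation fails at this point, so it cannot hold for all real values of x and y for which both sides are defined.
The correct expansion is sin(x+y) = sin(x)cos(y) + cos(x)sin(y); sine is not additive.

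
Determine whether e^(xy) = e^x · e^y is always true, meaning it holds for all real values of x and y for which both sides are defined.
No, this is NOT an identity.

Claim: e^(xy) = e^x · e^y.
Test a specific point where both sides are defined: x = 3, y = 2.
LHS = e^(xy) ≈ 403.4288
RHS = e^x · e^y ≈ 148.4132
Since 403.4288 ≠ 148.4132, the equation fails at this point, so it cannot hold for all real values of x and y for which both sides are defined.
e^x · e^y = e^(x+y), not e^(xy).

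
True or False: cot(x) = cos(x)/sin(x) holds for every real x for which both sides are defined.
True.

Claim: cot(x) = cos(x)/sin(x).
Reasoning: cot(x) is defined as 1/tan(x) = 1/(sin(x)/cos(x)) = cos(x)/sin(x), wherever sin(x) ≠ 0.
So the two sides agree for every real x for which both sides are defined.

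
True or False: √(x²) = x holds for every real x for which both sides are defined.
Claim: √(x²) = x.
Test a specific point where both sides are defined: x = -1.
LHS = √(x²) ≈ 1.0000
RHS = x ≈ -1.0000
Since 1.0000 ≠ -1.0000, the equation fails at this point, so it cannot hold for every real x for which both sides are defined.
√(x²) = |x|, which differs from x whenever x < 0 (both sides are defined for every real x).

Conclusion: False.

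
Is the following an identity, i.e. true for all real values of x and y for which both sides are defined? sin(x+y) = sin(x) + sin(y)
No, this is NOT an identity.

Claim: sin(x+y) = sin(x) + sin(y).
Test a specific point where both sides are defined: x = -π/6, y = -π/2.
LHS = sin(x+y) ≈ -0.8660
RHS = sin(x) + sin(y) ≈ -1.5000
Since -0.8660 ≠ -1.5000, the equation fails at this point, so it cannot hold for all real values of x and y for which both sides are defined.
The correct expansion is sin(x+y) = sin(x)cos(y) + cos(x)sin(y); sine is not additive.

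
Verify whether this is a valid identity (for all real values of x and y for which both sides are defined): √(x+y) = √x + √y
Claim: √(x+y) = √x + √y.
Test a specific point where both sides are defined: x = 2, y = 2.
LHS = √(x+y) ≈ 2.0000
RHS = √x + √y ≈ 2.8284
Since 2.0000 ≠ 2.8284, the equation fails at this point, so it cannot hold for all real values of x and y for which both sides are defined.
Squaring the right side gives x + 2√(xy) + y, not x + y.

Conclusion: No, this is NOT an identity.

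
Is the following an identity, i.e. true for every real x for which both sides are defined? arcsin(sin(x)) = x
Claim: arcsin(sin(x)) = x.
Test a specific point where both sides are defined: x = π.
LHS = arcsin(sin(x)) ≈ 0.0000
RHS = x ≈ 3.1416
Since 0.0000 ≠ 3.1416, the equation fails at this point, so it cannot hold for every real x for which both sides are defined.
arcsin only returns values in [-π/2, π/2], so arcsin(sin(x)) = x holds only for x in that interval, not for all real x.

Conclusion: No, this is NOT an identity.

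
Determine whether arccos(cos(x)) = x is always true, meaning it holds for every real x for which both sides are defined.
Claim: arccos(cos(x)) = x.
Test a specific point where both sides are defined: x = -π/2.
LHS = arccos(cos(x)) ≈ 1.5708
RHS = x ≈ -1.5708
Since 1.5708 ≠ -1.5708, the equation fails at this point, so it cannot hold for every real x for which both sides are defined.
arccos only returns values in [0, π], so arccos(cos(x)) = x holds only for x in that interval, not for all real x.

Conclusion: No, this is NOT an identity.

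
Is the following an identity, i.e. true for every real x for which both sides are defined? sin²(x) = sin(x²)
No, this is NOT an identity.

Claim: sin²(x) = sin(x²).
Test a specific point where both sides are defined: x = π/4.
LHS = sin²(x) ≈ 0.5000
RHS = sin(x²) ≈ 0.5785
Since 0.5000 ≠ 0.5785, the equation fails at this point, so it cannot hold for every real x for which both sides are defined.
sin²(x) means (sin x)², squaring the output; sin(x²) squares the input. These are different functions.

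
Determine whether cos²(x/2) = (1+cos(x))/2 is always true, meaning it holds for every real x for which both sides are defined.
Claim: cos²(x/2) = (1+cos(x))/2.
Reasoning: Use cos(2θ) = 2cos²θ - 1 with θ = x/2: cos(x) = 2cos²(x/2) - 1. Solving for cos²(x/2) gives (1 + cos(x))/2.
So the two sides agree for every real x for which both sides are defined.

Conclusion: Yes, this is an identity.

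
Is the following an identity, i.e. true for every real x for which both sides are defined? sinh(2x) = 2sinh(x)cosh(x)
Claim: sinh(2x) = 2sinh(x)cosh(x).
Reasoning: 2sinh(x)cosh(x) = 2 · (e^x - e^-x)/2 · (e^x + e^-x)/2 = (e^(2x) - e^(-2x))/2 = sinh(2x).
So the two sides agree for every real x for which both sides are defined.

Conclusion: Yes, this is an identity.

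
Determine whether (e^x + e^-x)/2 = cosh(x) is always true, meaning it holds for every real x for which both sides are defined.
Claim: (e^x + e^-x)/2 = cosh(x).
Reasoning: This is exactly the definition of the hyperbolic cosine: cosh(x) := (e^x + e^-x)/2.
So the two sides agree for every real x for which both sides are defined.

Conclusion: Yes, this is an identity.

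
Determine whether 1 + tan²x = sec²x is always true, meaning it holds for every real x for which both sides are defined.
Yes, this is an identity.

Claim: 1 + tan²x = sec²x.
Reasoning: Start from sin²x + cos²x = 1 and divide every term by cos²x (allowed wherever tan x and sec x are defined): tan²x + 1 = 1/cos²x = sec²x.
So the two sides agree for every real x for which both sides are defined.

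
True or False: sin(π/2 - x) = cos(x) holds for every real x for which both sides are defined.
True.

Claim: sin(π/2 - x) = cos(x).
Reasoning: Use sin(u - v) = sin(u)cos(v) - cos(u)sin(v) with u = π/2, v = x: sin(π/2)cos(x) - cos(π/2)sin(x) = 1·cos(x) - 0·sin(x) = cos(x).
So the two sides agree for every real x for which both sides are defined.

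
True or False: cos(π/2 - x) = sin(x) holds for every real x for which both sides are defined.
Claim: cos(π/2 - x) = sin(x).
Reasoning: Use cos(u - v) = cos(u)cos(v) + sin(u)sin(v) with u = π/2, v = x: cos(π/2)cos(x) + sin(π/2)sin(x) = 0·cos(x) + 1·sin(x) = sin(x).
So the two sides agree for every real x for which both sides are defined.

Conclusion: True.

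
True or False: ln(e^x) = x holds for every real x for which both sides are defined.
Claim: ln(e^x) = x.
Reasoning: ln is the inverse of the exponential: ln(e^x) asks for the exponent p with e^p = e^x, and since e^p is one-to-one that exponent is p = x.
So the two sides agree for every real x for which both sides are defined.

Conclusion: True.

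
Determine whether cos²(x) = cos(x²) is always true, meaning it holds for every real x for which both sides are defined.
No, this is NOT an identity.

Claim: cos²(x) = cos(x²).
Test a specific point where both sides are defined: x = -π/3.
LHS = cos²(x) ≈ 0.2500
RHS = cos(x²) ≈ 0.4566
Since 0.2500 ≠ 0.4566, the equation fails at this point, so it cannot hold for every real x for which both sides are defined.
cos²(x) means (cos x)², squaring the output; cos(x²) squares the input. These are different functions.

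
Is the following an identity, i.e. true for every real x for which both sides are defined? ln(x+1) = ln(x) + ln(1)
Claim: ln(x+1) = ln(x) + ln(1).
Test a specific point where both sides are defined: x = 2.
LHS = ln(x+1) ≈ 1.0986
RHS = ln(x) + ln(1) ≈ 0.6931
Since 1.0986 ≠ 0.6931, the equation fails at this point, so it cannot hold for every real x for which both sides are defined.
ln(1) = 0, so the right side is just ln(x), which differs from ln(x+1).

Conclusion: No, this is NOT an identity.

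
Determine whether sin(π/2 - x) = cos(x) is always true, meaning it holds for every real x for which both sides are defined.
Yes, this is an identity.

Claim: sin(π/2 - x) = cos(x).
Reasoning: Use sin(u - v) = sin(u)cos(v) - cos(u)sin(v) with u = π/2, v = x: sin(π/2)cos(x) - cos(π/2)sin(x) = 1·cos(x) - 0·sin(x) = cos(x).
So the two sides agree for every real x for which both sides are defined.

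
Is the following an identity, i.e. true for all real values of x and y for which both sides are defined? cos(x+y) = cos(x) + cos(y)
Claim: cos(x+y) = cos(x) + cos(y).
Test a specific point where both sides are defined: x = π/3, y = -π/4.
LHS = cos(x+y) ≈ 0.9659
RHS = cos(x) + cos(y) ≈ 1.2071
Since 0.9659 ≠ 1.2071, the equation fails at this point, so it cannot hold for all real values of x and y for which both sides are defined.
The correct expansion is cos(x+y) = cos(x)cos(y) - sin(x)sin(y); cosine is not additive.

Conclusion: No, this is NOT an identity.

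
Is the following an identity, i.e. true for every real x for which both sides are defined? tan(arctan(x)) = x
Claim: tan(arctan(x)) = x.
Reasoning: For every real x, arctan(x) is by definition the angle in (-π/2, π/2) whose tangent equals x. Taking the tangent of that angle returns x.
So the two sides agree for every real x for which both sides are defined.

Conclusion: Yes, this is an identity.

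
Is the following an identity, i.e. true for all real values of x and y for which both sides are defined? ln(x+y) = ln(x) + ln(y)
Claim: ln(x+y) = ln(x) + ln(y).
Test a specific point where both sides are defined: x = 5, y = 5.
LHS = ln(x+y) ≈ 2.3026
RHS = ln(x) + ln(y) ≈ 3.2189
Since 2.3026 ≠ 3.2189, the equation fails at this point, so it cannot hold for all real values of x and y for which both sides are defined.
ln(x) + ln(y) = ln(xy), not ln(x+y).

Conclusion: No, this is NOT an identity.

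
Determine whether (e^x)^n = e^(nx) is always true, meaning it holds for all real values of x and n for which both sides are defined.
Yes, this is an identity.

Claim: (e^x)^n = e^(nx).
Reasoning: e^x is a positive real number, and for a positive base B and real exponent n, B^n = e^(n·ln B). With B = e^x, ln B = x, so (e^x)^n = e^(n·x).
So the two sides agree for all real values of x and n for which both sides are defined.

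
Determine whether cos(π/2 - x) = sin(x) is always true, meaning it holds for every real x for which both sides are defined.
Claim: cos(π/2 - x) = sin(x).
Reasoning: Use cos(u - v) = cos(u)cos(v) + sin(u)sin(v) with u = π/2, v = x: cos(π/2)cos(x) + sin(π/2)sin(x) = 0·cos(x) + 1·sin(x) = sin(x).
So the two sides agree for every real x for which both sides are defined.

Conclusion: Yes, this is an identity.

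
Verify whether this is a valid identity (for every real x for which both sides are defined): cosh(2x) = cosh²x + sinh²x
Yes, this is an identity.

Claim: cosh(2x) = cosh²x + sinh²x.
Reasoning: cosh²x = (e^(2x) + 2 + e^(-2x))/4 and sinh²x = (e^(2x) - 2 + e^(-2x))/4. Adding gives (2e^(2x) + 2e^(-2x))/4 = (e^(2x) + e^(-2x))/2 = cosh(2x).
So the two sides agree for every real x for which both sides are defined.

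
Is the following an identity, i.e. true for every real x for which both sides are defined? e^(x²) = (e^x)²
No, this is NOT an identity.

Claim: e^(x²) = (e^x)².
Test a specific point where both sides are defined: x = 1/2.
LHS = e^(x²) ≈ 1.2840
RHS = (e^x)² ≈ 2.7183
Since 1.2840 ≠ 2.7183, the equation fails at this point, so it cannot hold for every real x for which both sides are defined.
(e^x)² = e^(2x), and 2x ≠ x² in general.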